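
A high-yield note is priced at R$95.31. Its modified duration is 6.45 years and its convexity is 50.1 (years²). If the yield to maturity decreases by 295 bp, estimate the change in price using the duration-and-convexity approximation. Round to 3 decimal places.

+R$20.213

Duration effect: -D_mod·Δy = -6.45 × (-0.0295) = +0.190275
Convexity effect: ½·C·(Δy)² = 0.5 × 50.1 × (-0.0295)² = +0.0217997625
ΔP/P ≈ +0.190275 + 0.0217997625 = +0.2120747625
ΔP ≈ 95.31 × (+0.2120747625) = +20.212845613875.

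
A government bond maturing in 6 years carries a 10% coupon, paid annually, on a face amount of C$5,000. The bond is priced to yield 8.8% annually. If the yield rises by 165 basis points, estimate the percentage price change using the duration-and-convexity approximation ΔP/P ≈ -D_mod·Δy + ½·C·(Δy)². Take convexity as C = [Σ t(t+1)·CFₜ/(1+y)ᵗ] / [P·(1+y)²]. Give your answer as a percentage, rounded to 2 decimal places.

-6.96%

With y = 0.088:
  t   CF        PV=CF/(1+0.088)^t    t·PV        t(t+1)·PV
  1       500.00       459.5588       459.5588         919.1176
  2       500.00       422.3886       844.7772       2,534.3317
  3       500.00       388.2248     1,164.6745       4,658.6981
  4       500.00       356.8243     1,427.2972       7,136.4860
  5       500.00       327.9635     1,639.8176       9,838.9053
  6     5,500.00     3,315.8076    19,894.8454     139,263.9175
  Σ                  5,270.7677    25,430.9707     164,351.4563
P = 5,270.7677; D_Mac = 4.82491 yrs; D_mod = 4.43466 yrs; C = 26.34158.
Duration effect: -4.43466 × (+0.0165) = -0.073172
Convexity effect: 0.5 × 26.34158 × (0.0165)² = +0.0035857
ΔP/P ≈ -0.073172 + 0.0035857 = -0.069586 = -6.9586%.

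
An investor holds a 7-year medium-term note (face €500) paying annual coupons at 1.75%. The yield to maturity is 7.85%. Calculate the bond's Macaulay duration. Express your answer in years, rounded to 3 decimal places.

Periodic yield y = 0.0785. Discount each cash flow and weight by its year:
  t   CF        PV=CF/(1+0.0785)^t    t·PV
  1         8.75         8.1131         8.1131
  2         8.75         7.5226        15.0452
  3         8.75         6.9751        20.9252
  4         8.75         6.4674        25.8695
  5         8.75         5.9966        29.9832
  6         8.75         5.5602        33.3609
  7       508.75       299.7529     2,098.2702
  Σ                    340.3878     2,231.5673
Price P = Σ PV = 340.3878.
Macaulay duration = Σ(t·PV) / P = 2,231.5673 / 340.3878 = 6.55596 years.

6.556 years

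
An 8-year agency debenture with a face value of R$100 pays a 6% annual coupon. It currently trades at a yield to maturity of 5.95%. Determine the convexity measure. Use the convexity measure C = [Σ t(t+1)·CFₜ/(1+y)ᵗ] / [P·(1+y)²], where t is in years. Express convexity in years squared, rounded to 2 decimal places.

49.22

With y = 0.0595:
  t   CF        PV=CF/(1+0.0595)^t    t·PV        t(t+1)·PV
  1         6.00         5.6630         5.6630          11.3261
  2         6.00         5.3450        10.6900          32.0701
  3         6.00         5.0449        15.1346          60.5382
  4         6.00         4.7615        19.0462          95.2308
  5         6.00         4.4941        22.4707         134.8242
  6         6.00         4.2418        25.4505         178.1537
  7         6.00         4.0035        28.0248         224.1984
  8       106.00        66.7572       534.0577       4,806.5191
  Σ                    100.3111       660.5375       5,542.8606
P = 100.3111.
Convexity = Σ t(t+1)·PV / [P·(1+y)²] = 5,542.8606 / (100.3111 × 1.122540) = 49.22469.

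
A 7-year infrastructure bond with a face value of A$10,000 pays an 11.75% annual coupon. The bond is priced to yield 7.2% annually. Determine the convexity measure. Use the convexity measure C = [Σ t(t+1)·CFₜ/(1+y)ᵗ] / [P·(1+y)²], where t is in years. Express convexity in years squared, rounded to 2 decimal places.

With y = 0.072:
  t   CF        PV=CF/(1+0.072)^t    t·PV        t(t+1)·PV
  1     1,175.00     1,096.0821     1,096.0821       2,192.1642
  2     1,175.00     1,022.4646     2,044.9293       6,134.7878
  3     1,175.00       953.7916     2,861.3749      11,445.4997
  4     1,175.00       889.7310     3,558.9240      17,794.6201
  5     1,175.00       829.9730     4,149.8648      24,899.1886
  6     1,175.00       774.2285     4,645.3710      32,517.5970
  7    11,175.00     6,868.8500    48,081.9502     384,655.6016
  Σ                 12,435.1209    66,438.4963     479,639.4590
P = 12,435.1209.
Convexity = Σ t(t+1)·PV / [P·(1+y)²] = 479,639.4590 / (12,435.1209 × 1.149184) = 33.56412.

33.56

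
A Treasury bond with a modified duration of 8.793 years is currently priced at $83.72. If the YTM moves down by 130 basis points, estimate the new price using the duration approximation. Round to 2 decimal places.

Duration approximation: ΔP/P ≈ -D_mod · Δy = -8.793 × (-0.013) = +0.114309.
New price ≈ 83.72 × (1 + 0.114309) = 93.28994948.

$93.29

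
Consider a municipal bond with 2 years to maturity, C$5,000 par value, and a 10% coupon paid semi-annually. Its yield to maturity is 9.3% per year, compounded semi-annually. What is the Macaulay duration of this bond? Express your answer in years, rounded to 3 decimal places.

1.863 years

Periodic yield y = 0.0465. Discount each cash flow and weight by its period:
  t   CF        PV=CF/(1+0.0465)^t    t·PV
  1       250.00       238.8915       238.8915
  2       250.00       228.2767       456.5534
  3       250.00       218.1335       654.4004
  4     5,250.00     4,377.2603    17,509.0412
  Σ                  5,062.5620    18,858.8865
Price P = Σ PV = 5,062.5620.
Macaulay duration = Σ(t·PV) / P = 18,858.8865 / 5,062.5620 = 3.72517 half-year periods.
In years: 3.72517 / 2 = 1.86258 years.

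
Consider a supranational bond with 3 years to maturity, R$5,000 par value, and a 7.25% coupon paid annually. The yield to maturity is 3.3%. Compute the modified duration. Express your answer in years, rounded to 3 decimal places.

2.723 years

Periodic yield y = 0.033. First find Macaulay duration:
  t   CF        PV=CF/(1+0.033)^t    t·PV
  1       362.50       350.9197       350.9197
  2       362.50       339.7092       679.4185
  3     5,362.50     4,864.8151    14,594.4454
  Σ                  5,555.4440    15,624.7835
P = 5,555.4440; Macaulay duration = 15,624.7835 / 5,555.4440 = 2.81252 years.
Modified duration = D_Mac / (1 + y) = 2.81252 / 1.033 = 2.72267 years.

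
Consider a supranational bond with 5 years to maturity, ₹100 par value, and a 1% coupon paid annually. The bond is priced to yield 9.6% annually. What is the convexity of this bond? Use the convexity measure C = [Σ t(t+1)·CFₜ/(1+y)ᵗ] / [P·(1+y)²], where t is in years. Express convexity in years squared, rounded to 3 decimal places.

With y = 0.096:
  t   CF        PV=CF/(1+0.096)^t    t·PV        t(t+1)·PV
  1         1.00         0.9124         0.9124           1.8248
  2         1.00         0.8325         1.6650           4.9949
  3         1.00         0.7596         2.2787           9.1149
  4         1.00         0.6930         2.7722          13.8608
  5       101.00        63.8658       319.3292       1,915.9751
  Σ                     67.0633       326.9574       1,945.7705
P = 67.0633.
Convexity = Σ t(t+1)·PV / [P·(1+y)²] = 1,945.7705 / (67.0633 × 1.201216) = 24.15379.

24.154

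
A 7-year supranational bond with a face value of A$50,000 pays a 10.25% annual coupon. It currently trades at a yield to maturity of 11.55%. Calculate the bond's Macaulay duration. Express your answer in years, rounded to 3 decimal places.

Periodic yield y = 0.1155. Discount each cash flow and weight by its year:
  t   CF        PV=CF/(1+0.1155)^t    t·PV
  1     5,125.00     4,594.3523     4,594.3523
  2     5,125.00     4,118.6484     8,237.2968
  3     5,125.00     3,692.1994    11,076.5982
  4     5,125.00     3,309.9053    13,239.6213
  5     5,125.00     2,967.1944    14,835.9719
  6     5,125.00     2,659.9681    15,959.8084
  7    55,125.00    25,648.4769   179,539.3383
  Σ                 46,990.7448   247,482.9871
Price P = Σ PV = 46,990.7448.
Macaulay duration = Σ(t·PV) / P = 247,482.9871 / 46,990.7448 = 5.26663 years.

5.267 years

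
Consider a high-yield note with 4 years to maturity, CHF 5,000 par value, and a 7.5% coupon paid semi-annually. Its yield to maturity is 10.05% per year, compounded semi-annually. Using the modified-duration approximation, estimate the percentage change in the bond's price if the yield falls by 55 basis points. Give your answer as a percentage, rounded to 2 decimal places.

+1.84%

Periodic yield y = 0.05025. Modified duration first:
  t   CF        PV=CF/(1+0.05025)^t    t·PV
  1       187.50       178.5289       178.5289
  2       187.50       169.9871       339.9741
  3       187.50       161.8539       485.5617
  4       187.50       154.1099       616.4396
  5       187.50       146.7364       733.6819
  6       187.50       139.7157       838.2940
  7       187.50       133.0309       931.2161
  8     5,187.50     3,504.4235    28,035.3883
  Σ                  4,588.3863    32,159.0847
P = 4,588.3863; D_Mac = 7.00880 half-year periods = 3.50440 yrs; D_mod = 3.50440/(1+0.05025) = 3.33673 yrs.
ΔP/P ≈ -D_mod · Δy = -3.33673 × (-0.0055) = +0.018352 = +1.8352%.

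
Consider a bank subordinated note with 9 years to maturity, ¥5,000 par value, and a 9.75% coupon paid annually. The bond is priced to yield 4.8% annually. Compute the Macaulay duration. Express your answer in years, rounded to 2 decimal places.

6.78 years

Periodic yield y = 0.048. Discount each cash flow and weight by its year:
  t   CF        PV=CF/(1+0.048)^t    t·PV
  1       487.50       465.1718       465.1718
  2       487.50       443.8662       887.7324
  3       487.50       423.5364     1,270.6093
  4       487.50       404.1378     1,616.5513
  5       487.50       385.6277     1,928.1384
  6       487.50       367.9653     2,207.7921
  7       487.50       351.1120     2,457.7838
  8       487.50       335.0305     2,680.2441
  9     5,487.50     3,598.5123    32,386.6105
  Σ                  6,774.9600    45,900.6336
Price P = Σ PV = 6,774.9600.
Macaulay duration = Σ(t·PV) / P = 45,900.6336 / 6,774.9600 = 6.77504 years.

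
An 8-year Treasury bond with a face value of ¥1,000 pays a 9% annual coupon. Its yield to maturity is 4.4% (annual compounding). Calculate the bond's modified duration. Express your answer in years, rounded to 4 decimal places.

Periodic yield y = 0.044. First find Macaulay duration:
  t   CF        PV=CF/(1+0.044)^t    t·PV
  1        90.00        86.2069        86.2069
  2        90.00        82.5737       165.1473
  3        90.00        79.0935       237.2806
  4        90.00        75.7601       303.0404
  5        90.00        72.5671       362.8357
  6        90.00        69.5088       417.0525
  7        90.00        66.5793       466.0549
  8     1,090.00       772.3649     6,178.9189
  Σ                  1,304.6542     8,216.5372
P = 1,304.6542; Macaulay duration = 8,216.5372 / 1,304.6542 = 6.29787 years.
Modified duration = D_Mac / (1 + y) = 6.29787 / 1.044 = 6.03244 years.

6.0324 years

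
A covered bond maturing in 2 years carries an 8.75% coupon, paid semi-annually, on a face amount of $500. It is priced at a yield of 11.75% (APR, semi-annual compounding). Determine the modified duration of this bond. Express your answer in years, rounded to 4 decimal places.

1.7700 years

Periodic yield y = 0.05875. First find Macaulay duration:
  t   CF        PV=CF/(1+0.05875)^t    t·PV
  1       21.875        20.6612        20.6612
  2       21.875        19.5147        39.0293
  3       21.875        18.4318        55.2954
  4      521.875       415.3295     1,661.3181
  Σ                    473.9371     1,776.3040
P = 473.9371; Macaulay duration = 1,776.3040 / 473.9371 = 3.74797 half-year periods = 1.87399 years.
Modified duration = D_Mac / (1 + y) = 1.87399 / 1.05875 = 1.77000 years.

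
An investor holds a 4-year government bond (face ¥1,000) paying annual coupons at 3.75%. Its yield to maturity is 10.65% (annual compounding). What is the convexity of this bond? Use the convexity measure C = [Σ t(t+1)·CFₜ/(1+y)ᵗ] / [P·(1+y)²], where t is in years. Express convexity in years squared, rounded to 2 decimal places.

15.02

With y = 0.1065:
  t   CF        PV=CF/(1+0.1065)^t    t·PV        t(t+1)·PV
  1        37.50        33.8906        33.8906          67.7813
  2        37.50        30.6287        61.2574         183.7721
  3        37.50        27.6807        83.0421         332.1684
  4     1,037.50       692.1216     2,768.4866      13,842.4329
  Σ                    784.3217     2,946.6767      14,426.1547
P = 784.3217.
Convexity = Σ t(t+1)·PV / [P·(1+y)²] = 14,426.1547 / (784.3217 × 1.224342) = 15.02289.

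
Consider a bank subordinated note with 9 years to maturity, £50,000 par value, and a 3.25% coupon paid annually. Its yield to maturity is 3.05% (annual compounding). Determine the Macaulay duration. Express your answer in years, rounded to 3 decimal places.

7.956 years

Periodic yield y = 0.0305. Discount each cash flow and weight by its year:
  t   CF        PV=CF/(1+0.0305)^t    t·PV
  1     1,625.00     1,576.9044     1,576.9044
  2     1,625.00     1,530.2323     3,060.4647
  3     1,625.00     1,484.9416     4,454.8248
  4     1,625.00     1,440.9914     5,763.9655
  5     1,625.00     1,398.3419     6,991.7097
  6     1,625.00     1,356.9548     8,141.7289
  7     1,625.00     1,316.7926     9,217.5485
  8     1,625.00     1,277.8192    10,222.5533
  9    51,625.00    39,393.8203   354,544.3828
  Σ                 50,776.7986   403,974.0827
Price P = Σ PV = 50,776.7986.
Macaulay duration = Σ(t·PV) / P = 403,974.0827 / 50,776.7986 = 7.95588 years.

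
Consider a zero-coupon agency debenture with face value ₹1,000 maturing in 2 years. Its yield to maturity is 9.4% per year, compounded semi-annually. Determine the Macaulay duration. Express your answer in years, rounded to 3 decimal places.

A zero-coupon bond has a single cash flow at maturity, so its Macaulay duration equals its maturity: 2 years.
(Equivalently: 4 semi-annual periods ÷ 2 = 2 years.)

2.000 years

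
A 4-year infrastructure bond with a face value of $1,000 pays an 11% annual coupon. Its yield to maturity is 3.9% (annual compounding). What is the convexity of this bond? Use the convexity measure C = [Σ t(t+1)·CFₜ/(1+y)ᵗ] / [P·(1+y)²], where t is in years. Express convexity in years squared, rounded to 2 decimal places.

With y = 0.039:
  t   CF        PV=CF/(1+0.039)^t    t·PV        t(t+1)·PV
  1       110.00       105.8710       105.8710         211.7421
  2       110.00       101.8970       203.7941         611.3823
  3       110.00        98.0722       294.2167       1,176.8667
  4     1,110.00       952.4908     3,809.9632      19,049.8160
  Σ                  1,258.3311     4,413.8450      21,049.8070
P = 1,258.3311.
Convexity = Σ t(t+1)·PV / [P·(1+y)²] = 21,049.8070 / (1,258.3311 × 1.079521) = 15.49609.

15.50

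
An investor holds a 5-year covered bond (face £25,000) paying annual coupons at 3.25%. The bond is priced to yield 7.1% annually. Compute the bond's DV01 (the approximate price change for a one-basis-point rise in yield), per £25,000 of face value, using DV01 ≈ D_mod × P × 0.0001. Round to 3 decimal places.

Periodic yield y = 0.071.
  t   CF        PV=CF/(1+0.071)^t    t·PV
  1       812.50       758.6368       758.6368
  2       812.50       708.3443     1,416.6887
  3       812.50       661.3859     1,984.1578
  4       812.50       617.5406     2,470.1622
  5    25,812.50    18,318.1966    91,590.9828
  Σ                 21,064.1042    98,220.6283
P = 21,064.1042; D_Mac = 4.66294 yrs; D_mod = 4.35382 yrs.
DV01 ≈ 4.35382 × 21,064.1042 × 0.0001 = 9.170927.

£9.171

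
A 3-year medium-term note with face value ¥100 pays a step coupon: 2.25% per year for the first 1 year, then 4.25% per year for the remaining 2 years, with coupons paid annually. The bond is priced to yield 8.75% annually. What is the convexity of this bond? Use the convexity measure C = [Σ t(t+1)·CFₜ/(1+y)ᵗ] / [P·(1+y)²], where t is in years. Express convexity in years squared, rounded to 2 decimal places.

9.73

With y = 0.0875:
  t   CF        PV=CF/(1+0.0875)^t    t·PV        t(t+1)·PV
  1         2.25         2.0690         2.0690           4.1379
  2         4.25         3.5936         7.1872          21.5616
  3       104.25        81.0566       243.1697         972.6789
  Σ                     86.7191       252.4259         998.3785
P = 86.7191.
Convexity = Σ t(t+1)·PV / [P·(1+y)²] = 998.3785 / (86.7191 × 1.182656) = 9.73468.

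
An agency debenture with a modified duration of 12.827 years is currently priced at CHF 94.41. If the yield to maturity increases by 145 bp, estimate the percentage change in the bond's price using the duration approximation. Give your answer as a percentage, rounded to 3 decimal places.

-18.599%

Duration approximation: ΔP/P ≈ -D_mod · Δy = -12.827 × (+0.0145) = -0.1859915.
As a percentage: -18.59915%.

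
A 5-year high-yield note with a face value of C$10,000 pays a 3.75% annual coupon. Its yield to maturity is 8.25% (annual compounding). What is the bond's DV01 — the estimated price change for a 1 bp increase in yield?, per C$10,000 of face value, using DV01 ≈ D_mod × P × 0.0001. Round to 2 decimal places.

C$3.50

Periodic yield y = 0.0825.
  t   CF        PV=CF/(1+0.0825)^t    t·PV
  1       375.00       346.4203       346.4203
  2       375.00       320.0188       640.0375
  3       375.00       295.6294       886.8881
  4       375.00       273.0987     1,092.3948
  5    10,375.00     6,979.8900    34,899.4502
  Σ                  8,215.0572    37,865.1909
P = 8,215.0572; D_Mac = 4.60924 yrs; D_mod = 4.25796 yrs.
DV01 ≈ 4.25796 × 8,215.0572 × 0.0001 = 3.497939.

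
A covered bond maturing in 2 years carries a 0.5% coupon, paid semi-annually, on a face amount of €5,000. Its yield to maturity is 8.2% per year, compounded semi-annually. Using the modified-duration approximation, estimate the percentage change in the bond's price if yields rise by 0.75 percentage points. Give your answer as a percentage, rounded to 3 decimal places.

-1.435%

Periodic yield y = 0.041. Modified duration first:
  t   CF        PV=CF/(1+0.041)^t    t·PV
  1        12.50        12.0077        12.0077
  2        12.50        11.5348        23.0695
  3        12.50        11.0805        33.2414
  4     5,012.50     4,268.2659    17,073.0636
  Σ                  4,302.8888    17,141.3822
P = 4,302.8888; D_Mac = 3.98369 half-year periods = 1.99185 yrs; D_mod = 1.99185/(1+0.041) = 1.91340 yrs.
ΔP/P ≈ -D_mod · Δy = -1.91340 × (+0.0075) = -0.014350 = -1.4350%.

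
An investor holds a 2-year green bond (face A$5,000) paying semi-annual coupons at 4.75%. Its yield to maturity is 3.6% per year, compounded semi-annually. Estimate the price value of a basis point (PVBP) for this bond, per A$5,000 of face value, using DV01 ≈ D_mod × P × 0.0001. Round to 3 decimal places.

A$0.970

Periodic yield y = 0.018.
  t   CF        PV=CF/(1+0.018)^t    t·PV
  1       118.75       116.6503       116.6503
  2       118.75       114.5877       229.1754
  3       118.75       112.5616       337.6848
  4     5,118.75     4,766.2060    19,064.8239
  Σ                  5,110.0056    19,748.3345
P = 5,110.0056; D_Mac = 3.86464 half-year periods = 1.93232 yrs; D_mod = 1.89815 yrs.
DV01 ≈ 1.89815 × 5,110.0056 × 0.0001 = 0.969957.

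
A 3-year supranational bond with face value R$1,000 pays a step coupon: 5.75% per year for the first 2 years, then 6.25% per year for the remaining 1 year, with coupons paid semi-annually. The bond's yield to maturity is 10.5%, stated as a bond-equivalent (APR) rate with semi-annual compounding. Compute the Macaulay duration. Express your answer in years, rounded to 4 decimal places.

2.7820 years

Periodic yield y = 0.0525. Discount each cash flow and weight by its period:
  t   CF        PV=CF/(1+0.0525)^t    t·PV
  1        28.75        27.3159        27.3159
  2        28.75        25.9534        51.9067
  3        28.75        24.6588        73.9763
  4        28.75        23.4288        93.7151
  5        31.25        24.1958       120.9789
  6     1,031.25       758.6323     4,551.7939
  Σ                    884.1849     4,919.6868
Price P = Σ PV = 884.1849.
Macaulay duration = Σ(t·PV) / P = 4,919.6868 / 884.1849 = 5.56409 half-year periods.
In years: 5.56409 / 2 = 2.78205 years.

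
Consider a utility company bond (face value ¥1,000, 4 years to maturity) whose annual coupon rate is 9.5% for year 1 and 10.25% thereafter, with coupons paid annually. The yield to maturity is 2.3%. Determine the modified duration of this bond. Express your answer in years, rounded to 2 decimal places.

3.48 years

Periodic yield y = 0.023. First find Macaulay duration:
  t   CF        PV=CF/(1+0.023)^t    t·PV
  1        95.00        92.8641        92.8641
  2       102.50        97.9428       195.8856
  3       102.50        95.7408       287.2223
  4     1,102.50     1,006.6444     4,026.5774
  Σ                  1,293.1921     4,602.5495
P = 1,293.1921; Macaulay duration = 4,602.5495 / 1,293.1921 = 3.55906 years.
Modified duration = D_Mac / (1 + y) = 3.55906 / 1.023 = 3.47904 years.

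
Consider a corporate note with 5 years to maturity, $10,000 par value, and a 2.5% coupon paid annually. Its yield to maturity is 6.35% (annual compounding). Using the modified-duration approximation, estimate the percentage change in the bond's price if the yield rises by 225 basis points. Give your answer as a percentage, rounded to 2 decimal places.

Periodic yield y = 0.0635. Modified duration first:
  t   CF        PV=CF/(1+0.0635)^t    t·PV
  1       250.00       235.0729       235.0729
  2       250.00       221.0370       442.0740
  3       250.00       207.8392       623.5177
  4       250.00       195.4295       781.7178
  5    10,250.00     7,534.1870    37,670.9349
  Σ                  8,393.5656    39,753.3174
P = 8,393.5656; D_Mac = 4.73617 yrs; D_mod = 4.73617/(1+0.0635) = 4.45338 yrs.
ΔP/P ≈ -D_mod · Δy = -4.45338 × (+0.0225) = -0.100201 = -10.0201%.

-10.02%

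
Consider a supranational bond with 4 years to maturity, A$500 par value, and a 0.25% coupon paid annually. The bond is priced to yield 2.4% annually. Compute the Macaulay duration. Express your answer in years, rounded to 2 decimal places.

3.98 years

Periodic yield y = 0.024. Discount each cash flow and weight by its year:
  t   CF        PV=CF/(1+0.024)^t    t·PV
  1         1.25         1.2207         1.2207
  2         1.25         1.1921         2.3842
  3         1.25         1.1642         3.4925
  4       501.25       455.8842     1,823.5369
  Σ                    459.4612     1,830.6342
Price P = Σ PV = 459.4612.
Macaulay duration = Σ(t·PV) / P = 1,830.6342 / 459.4612 = 3.98431 years.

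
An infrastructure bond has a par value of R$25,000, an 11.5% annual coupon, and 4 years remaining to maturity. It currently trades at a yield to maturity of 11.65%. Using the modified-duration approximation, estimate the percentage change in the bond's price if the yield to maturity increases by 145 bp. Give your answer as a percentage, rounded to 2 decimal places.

-4.44%

Periodic yield y = 0.1165. Modified duration first:
  t   CF        PV=CF/(1+0.1165)^t    t·PV
  1     2,875.00     2,575.0112     2,575.0112
  2     2,875.00     2,306.3244     4,612.6488
  3     2,875.00     2,065.6734     6,197.0203
  4    27,875.00    17,938.2456    71,752.9825
  Σ                 24,885.2547    85,137.6628
P = 24,885.2547; D_Mac = 3.42121 yrs; D_mod = 3.42121/(1+0.1165) = 3.06423 yrs.
ΔP/P ≈ -D_mod · Δy = -3.06423 × (+0.0145) = -0.044431 = -4.4431%.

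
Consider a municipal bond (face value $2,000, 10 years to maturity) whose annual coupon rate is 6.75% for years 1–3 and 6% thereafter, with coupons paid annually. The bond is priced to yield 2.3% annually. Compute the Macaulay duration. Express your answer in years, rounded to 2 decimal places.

Periodic yield y = 0.023. Discount each cash flow and weight by its year:
  t   CF        PV=CF/(1+0.023)^t    t·PV
  1       135.00       131.9648       131.9648
  2       135.00       128.9979       257.9957
  3       135.00       126.0976       378.2928
  4       120.00       109.5667       438.2669
  5       120.00       107.1034       535.5168
  6       120.00       104.6954       628.1722
  7       120.00       102.3415       716.3906
  8       120.00       100.0406       800.3246
  9       120.00        97.7914       880.1224
  10    2,120.00     1,688.8051    16,888.0507
  Σ                  2,697.4043    21,655.0974
Price P = Σ PV = 2,697.4043.
Macaulay duration = Σ(t·PV) / P = 21,655.0974 / 2,697.4043 = 8.02812 years.

8.03 years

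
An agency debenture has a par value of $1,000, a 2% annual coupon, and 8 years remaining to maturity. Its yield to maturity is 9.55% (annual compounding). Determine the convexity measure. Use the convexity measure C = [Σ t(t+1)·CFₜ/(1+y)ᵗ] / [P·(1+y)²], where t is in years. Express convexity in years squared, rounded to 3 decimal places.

52.853

With y = 0.0955:
  t   CF        PV=CF/(1+0.0955)^t    t·PV        t(t+1)·PV
  1        20.00        18.2565        18.2565          36.5130
  2        20.00        16.6650        33.3300          99.9900
  3        20.00        15.2122        45.6367         182.5467
  4        20.00        13.8861        55.5444         277.7221
  5        20.00        12.6756        63.3779         380.2676
  6        20.00        11.5706        69.4236         485.9650
  7        20.00        10.5619        73.9335         591.4681
  8     1,020.00       491.7010     3,933.6082      35,402.4740
  Σ                    590.5290     4,293.1109      37,456.9466
P = 590.5290.
Convexity = Σ t(t+1)·PV / [P·(1+y)²] = 37,456.9466 / (590.5290 × 1.200120) = 52.85260.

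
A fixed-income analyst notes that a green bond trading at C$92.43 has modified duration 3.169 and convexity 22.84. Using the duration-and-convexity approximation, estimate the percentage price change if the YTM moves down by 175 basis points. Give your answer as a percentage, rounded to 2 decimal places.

+5.90%

Duration effect: -D_mod·Δy = -3.169 × (-0.0175) = +0.0554575
Convexity effect: ½·C·(Δy)² = 0.5 × 22.84 × (-0.0175)² = +0.003497375
ΔP/P ≈ +0.0554575 + 0.003497375 = +0.058954875
= +5.8954875%.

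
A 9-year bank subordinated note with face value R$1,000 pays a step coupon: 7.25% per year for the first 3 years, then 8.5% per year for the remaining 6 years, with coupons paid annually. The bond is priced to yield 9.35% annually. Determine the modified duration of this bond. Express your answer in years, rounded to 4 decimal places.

6.1552 years

Periodic yield y = 0.0935. First find Macaulay duration:
  t   CF        PV=CF/(1+0.0935)^t    t·PV
  1        72.50        66.3009        66.3009
  2        72.50        60.6318       121.2636
  3        72.50        55.4475       166.3424
  4        85.00        59.4489       237.7956
  5        85.00        54.3657       271.8285
  6        85.00        49.7171       298.3029
  7        85.00        45.4661       318.2625
  8        85.00        41.5785       332.6279
  9     1,085.00       485.3563     4,368.2065
  Σ                    918.3127     6,180.9306
P = 918.3127; Macaulay duration = 6,180.9306 / 918.3127 = 6.73075 years.
Modified duration = D_Mac / (1 + y) = 6.73075 / 1.0935 = 6.15523 years.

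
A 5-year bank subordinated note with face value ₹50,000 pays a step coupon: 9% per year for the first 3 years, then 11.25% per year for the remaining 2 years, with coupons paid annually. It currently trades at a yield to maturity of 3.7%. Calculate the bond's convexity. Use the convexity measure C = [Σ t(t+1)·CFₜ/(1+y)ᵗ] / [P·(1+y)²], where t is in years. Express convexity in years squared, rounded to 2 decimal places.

With y = 0.037:
  t   CF        PV=CF/(1+0.037)^t    t·PV        t(t+1)·PV
  1     4,500.00     4,339.4407     4,339.4407       8,678.8814
  2     4,500.00     4,184.6101     8,369.2202      25,107.6607
  3     4,500.00     4,035.3039    12,105.9116      48,423.6465
  4     5,625.00     4,864.1561    19,456.6243      97,283.1214
  5    55,625.00    46,384.8591   231,924.2957   1,391,545.7741
  Σ                 63,808.3699   276,195.4925   1,571,039.0841
P = 63,808.3699.
Convexity = Σ t(t+1)·PV / [P·(1+y)²] = 1,571,039.0841 / (63,808.3699 × 1.075369) = 22.89559.

22.90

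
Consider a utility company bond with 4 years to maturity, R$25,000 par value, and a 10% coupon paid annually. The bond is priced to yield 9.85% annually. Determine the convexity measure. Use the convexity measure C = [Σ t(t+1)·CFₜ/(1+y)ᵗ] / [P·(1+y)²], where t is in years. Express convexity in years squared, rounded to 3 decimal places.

13.768

With y = 0.0985:
  t   CF        PV=CF/(1+0.0985)^t    t·PV        t(t+1)·PV
  1     2,500.00     2,275.8307     2,275.8307       4,551.6614
  2     2,500.00     2,071.7621     4,143.5242      12,430.5727
  3     2,500.00     1,885.9919     5,657.9757      22,631.9029
  4    27,500.00    18,885.6723    75,542.6891     377,713.4453
  Σ                 25,119.2570    87,620.0197     417,327.5822
P = 25,119.2570.
Convexity = Σ t(t+1)·PV / [P·(1+y)²] = 417,327.5822 / (25,119.2570 × 1.206702) = 13.76798.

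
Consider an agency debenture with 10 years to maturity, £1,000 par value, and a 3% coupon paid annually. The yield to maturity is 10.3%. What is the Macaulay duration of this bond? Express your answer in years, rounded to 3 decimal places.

8.270 years

Periodic yield y = 0.103. Discount each cash flow and weight by its year:
  t   CF        PV=CF/(1+0.103)^t    t·PV
  1        30.00        27.1985        27.1985
  2        30.00        24.6587        49.3174
  3        30.00        22.3560        67.0681
  4        30.00        20.2684        81.0736
  5        30.00        18.3757        91.8785
  6        30.00        16.6597        99.9584
  7        30.00        15.1040       105.7282
  8        30.00        13.6936       109.5487
  9        30.00        12.4149       111.7337
  10    1,030.00       386.4400     3,864.4002
  Σ                    557.1696     4,607.9053
Price P = Σ PV = 557.1696.
Macaulay duration = Σ(t·PV) / P = 4,607.9053 / 557.1696 = 8.27020 years.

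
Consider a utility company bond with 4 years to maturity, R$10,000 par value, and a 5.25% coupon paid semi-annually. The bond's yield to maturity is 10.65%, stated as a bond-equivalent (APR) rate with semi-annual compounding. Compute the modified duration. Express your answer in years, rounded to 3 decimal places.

Periodic yield y = 0.05325. First find Macaulay duration:
  t   CF        PV=CF/(1+0.05325)^t    t·PV
  1       262.50       249.2286       249.2286
  2       262.50       236.6281       473.2563
  3       262.50       224.6647       673.9942
  4       262.50       213.3062       853.2247
  5       262.50       202.5219     1,012.6094
  6       262.50       192.2828     1,153.6970
  7       262.50       182.5614     1,277.9300
  8    10,262.50     6,776.4374    54,211.4988
  Σ                  8,277.6311    59,905.4390
P = 8,277.6311; Macaulay duration = 59,905.4390 / 8,277.6311 = 7.23703 half-year periods = 3.61851 years.
Modified duration = D_Mac / (1 + y) = 3.61851 / 1.05325 = 3.43557 years.

3.436 years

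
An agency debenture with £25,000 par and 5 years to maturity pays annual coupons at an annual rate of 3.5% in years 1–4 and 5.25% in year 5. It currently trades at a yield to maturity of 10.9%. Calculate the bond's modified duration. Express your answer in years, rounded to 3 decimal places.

Periodic yield y = 0.109. First find Macaulay duration:
  t   CF        PV=CF/(1+0.109)^t    t·PV
  1       875.00       788.9991       788.9991
  2       875.00       711.4509     1,422.9019
  3       875.00       641.5247     1,924.5742
  4       875.00       578.4714     2,313.8855
  5    26,312.50    15,685.7173    78,428.5863
  Σ                 18,406.1634    84,878.9470
P = 18,406.1634; Macaulay duration = 84,878.9470 / 18,406.1634 = 4.61144 years.
Modified duration = D_Mac / (1 + y) = 4.61144 / 1.109 = 4.15820 years.

4.158 years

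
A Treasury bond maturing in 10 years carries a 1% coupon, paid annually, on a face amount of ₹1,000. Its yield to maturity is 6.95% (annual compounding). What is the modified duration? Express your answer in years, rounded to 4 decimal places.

Periodic yield y = 0.0695. First find Macaulay duration:
  t   CF        PV=CF/(1+0.0695)^t    t·PV
  1        10.00         9.3502         9.3502
  2        10.00         8.7426        17.4851
  3        10.00         8.1744        24.5233
  4        10.00         7.6432        30.5729
  5        10.00         7.1465        35.7327
  6        10.00         6.6821        40.0928
  7        10.00         6.2479        43.7353
  8        10.00         5.8419        46.7352
  9        10.00         5.4623        49.1604
  10    1,010.00       515.8382     5,158.3818
  Σ                    581.1293     5,455.7697
P = 581.1293; Macaulay duration = 5,455.7697 / 581.1293 = 9.38822 years.
Modified duration = D_Mac / (1 + y) = 9.38822 / 1.0695 = 8.77814 years.

8.7781 years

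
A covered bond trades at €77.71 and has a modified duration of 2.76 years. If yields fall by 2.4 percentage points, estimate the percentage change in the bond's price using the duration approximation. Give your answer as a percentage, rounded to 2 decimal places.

Duration approximation: ΔP/P ≈ -D_mod · Δy = -2.76 × (-0.024) = +0.066240.
As a percentage: +6.6240%.

+6.62%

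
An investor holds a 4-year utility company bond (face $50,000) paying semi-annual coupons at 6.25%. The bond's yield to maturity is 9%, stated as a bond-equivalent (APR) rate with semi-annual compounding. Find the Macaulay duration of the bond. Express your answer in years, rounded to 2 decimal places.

3.58 years

Periodic yield y = 0.045. Discount each cash flow and weight by its period:
  t   CF        PV=CF/(1+0.045)^t    t·PV
  1     1,562.50     1,495.2153     1,495.2153
  2     1,562.50     1,430.8280     2,861.6561
  3     1,562.50     1,369.2134     4,107.6403
  4     1,562.50     1,310.2521     5,241.0084
  5     1,562.50     1,253.8298     6,269.1488
  6     1,562.50     1,199.8371     7,199.0225
  7     1,562.50     1,148.1695     8,037.1863
  8    51,562.50    36,257.9831   290,063.8649
  Σ                 45,465.3283   325,274.7426
Price P = Σ PV = 45,465.3283.
Macaulay duration = Σ(t·PV) / P = 325,274.7426 / 45,465.3283 = 7.15435 half-year periods.
In years: 7.15435 / 2 = 3.57717 years.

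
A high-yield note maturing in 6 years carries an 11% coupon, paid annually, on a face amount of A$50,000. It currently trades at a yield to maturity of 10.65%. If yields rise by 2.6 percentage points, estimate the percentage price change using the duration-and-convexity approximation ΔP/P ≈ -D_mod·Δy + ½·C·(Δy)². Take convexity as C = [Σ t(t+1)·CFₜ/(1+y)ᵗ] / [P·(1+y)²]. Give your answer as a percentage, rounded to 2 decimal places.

-10.23%

With y = 0.1065:
  t   CF        PV=CF/(1+0.1065)^t    t·PV        t(t+1)·PV
  1     5,500.00     4,970.6281     4,970.6281       9,941.2562
  2     5,500.00     4,492.2080     8,984.4159      26,953.2478
  3     5,500.00     4,059.8355    12,179.5064      48,718.0258
  4     5,500.00     3,669.0786    14,676.3144      73,381.5722
  5     5,500.00     3,315.9319    16,579.6593      99,477.9559
  6    55,500.00    30,240.1871   181,441.1225   1,270,087.8572
  Σ                 50,747.8691   238,831.6467   1,528,559.9151
P = 50,747.8691; D_Mac = 4.70624 yrs; D_mod = 4.25327 yrs; C = 24.60151.
Duration effect: -4.25327 × (+0.026) = -0.110585
Convexity effect: 0.5 × 24.60151 × (0.026)² = +0.0083153
ΔP/P ≈ -0.110585 + 0.0083153 = -0.102270 = -10.2270%.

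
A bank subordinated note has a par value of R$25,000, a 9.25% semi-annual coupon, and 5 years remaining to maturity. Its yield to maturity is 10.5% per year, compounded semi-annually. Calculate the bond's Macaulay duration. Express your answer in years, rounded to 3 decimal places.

4.089 years

Periodic yield y = 0.0525. Discount each cash flow and weight by its period:
  t   CF        PV=CF/(1+0.0525)^t    t·PV
  1     1,156.25     1,098.5748     1,098.5748
  2     1,156.25     1,043.7766     2,087.5531
  3     1,156.25       991.7117     2,975.1351
  4     1,156.25       942.2439     3,768.9755
  5     1,156.25       895.2436     4,476.2180
  6     1,156.25       850.5877     5,103.5264
  7     1,156.25       808.1594     5,657.1156
  8     1,156.25       767.8474     6,142.7791
  9     1,156.25       729.5462     6,565.9159
  10   26,156.25    15,680.3024   156,803.0242
  Σ                 23,807.9937   194,678.8178
Price P = Σ PV = 23,807.9937.
Macaulay duration = Σ(t·PV) / P = 194,678.8178 / 23,807.9937 = 8.17704 half-year periods.
In years: 8.17704 / 2 = 4.08852 years.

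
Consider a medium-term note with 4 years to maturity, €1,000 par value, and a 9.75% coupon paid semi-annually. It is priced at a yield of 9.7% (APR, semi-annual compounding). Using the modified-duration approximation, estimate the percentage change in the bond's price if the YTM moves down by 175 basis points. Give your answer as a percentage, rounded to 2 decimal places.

+5.69%

Periodic yield y = 0.0485. Modified duration first:
  t   CF        PV=CF/(1+0.0485)^t    t·PV
  1        48.75        46.4950        46.4950
  2        48.75        44.3443        88.6886
  3        48.75        42.2931       126.8792
  4        48.75        40.3367       161.3470
  5        48.75        38.4709       192.3545
  6        48.75        36.6914       220.1483
  7        48.75        34.9942       244.9591
  8     1,048.75       718.0001     5,744.0007
  Σ                  1,001.6256     6,824.8724
P = 1,001.6256; D_Mac = 6.81380 half-year periods = 3.40690 yrs; D_mod = 3.40690/(1+0.0485) = 3.24931 yrs.
ΔP/P ≈ -D_mod · Δy = -3.24931 × (-0.0175) = +0.056863 = +5.6863%.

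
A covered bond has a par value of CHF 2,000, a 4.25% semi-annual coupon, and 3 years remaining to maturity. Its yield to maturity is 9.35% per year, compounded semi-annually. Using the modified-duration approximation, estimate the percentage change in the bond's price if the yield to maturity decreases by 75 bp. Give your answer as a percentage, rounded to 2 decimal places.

+2.03%

Periodic yield y = 0.04675. Modified duration first:
  t   CF        PV=CF/(1+0.04675)^t    t·PV
  1        42.50        40.6019        40.6019
  2        42.50        38.7885        77.5770
  3        42.50        37.0561       111.1684
  4        42.50        35.4011       141.6045
  5        42.50        33.8200       169.1002
  6     2,042.50     1,552.7597     9,316.5581
  Σ                  1,738.4273     9,856.6101
P = 1,738.4273; D_Mac = 5.66984 half-year periods = 2.83492 yrs; D_mod = 2.83492/(1+0.04675) = 2.70831 yrs.
ΔP/P ≈ -D_mod · Δy = -2.70831 × (-0.0075) = +0.020312 = +2.0312%.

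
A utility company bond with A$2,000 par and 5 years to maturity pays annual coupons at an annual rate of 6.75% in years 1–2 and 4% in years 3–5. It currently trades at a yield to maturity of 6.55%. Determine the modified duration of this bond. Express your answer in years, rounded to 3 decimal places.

Periodic yield y = 0.0655. First find Macaulay duration:
  t   CF        PV=CF/(1+0.0655)^t    t·PV
  1       135.00       126.7011       126.7011
  2       135.00       118.9123       237.8246
  3        80.00        66.1347       198.4042
  4        80.00        62.0692       248.2768
  5     2,080.00     1,514.5934     7,572.9671
  Σ                  1,888.4108     8,384.1738
P = 1,888.4108; Macaulay duration = 8,384.1738 / 1,888.4108 = 4.43980 years.
Modified duration = D_Mac / (1 + y) = 4.43980 / 1.0655 = 4.16687 years.

4.167 years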